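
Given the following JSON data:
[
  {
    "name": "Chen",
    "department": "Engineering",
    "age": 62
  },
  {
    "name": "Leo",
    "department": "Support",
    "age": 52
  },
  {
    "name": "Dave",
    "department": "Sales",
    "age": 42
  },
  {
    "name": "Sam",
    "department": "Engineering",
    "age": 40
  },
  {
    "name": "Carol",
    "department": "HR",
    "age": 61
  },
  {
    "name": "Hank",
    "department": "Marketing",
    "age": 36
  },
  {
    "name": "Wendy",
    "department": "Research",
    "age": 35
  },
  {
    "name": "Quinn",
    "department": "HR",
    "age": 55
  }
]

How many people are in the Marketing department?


Scanning records for department = Marketing
  Record 5: Hank
Count: 1

ANSWER: 1


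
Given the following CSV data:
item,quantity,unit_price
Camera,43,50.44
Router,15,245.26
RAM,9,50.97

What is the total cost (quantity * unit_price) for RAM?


Row: RAM
quantity = 9
unit_price = 50.97
total = 9 * 50.97 = 458.73

ANSWER: 458.73


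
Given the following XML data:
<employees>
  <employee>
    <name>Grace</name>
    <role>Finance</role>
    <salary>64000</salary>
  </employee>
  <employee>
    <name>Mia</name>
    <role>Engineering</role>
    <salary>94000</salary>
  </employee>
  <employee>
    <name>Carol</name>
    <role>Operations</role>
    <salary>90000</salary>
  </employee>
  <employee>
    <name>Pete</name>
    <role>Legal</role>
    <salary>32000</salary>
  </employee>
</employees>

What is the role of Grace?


Searching for <employee> with <name>Grace</name>
Found at position 1
<role>Finance</role>

ANSWER: Finance


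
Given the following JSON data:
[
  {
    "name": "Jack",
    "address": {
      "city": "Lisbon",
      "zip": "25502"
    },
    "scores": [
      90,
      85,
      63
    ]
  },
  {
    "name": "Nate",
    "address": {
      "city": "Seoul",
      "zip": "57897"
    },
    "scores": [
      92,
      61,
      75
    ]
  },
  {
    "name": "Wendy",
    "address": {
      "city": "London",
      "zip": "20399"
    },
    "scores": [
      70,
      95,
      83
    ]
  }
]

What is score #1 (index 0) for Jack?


Path: records[0].scores[0]
Value: 90

ANSWER: 90


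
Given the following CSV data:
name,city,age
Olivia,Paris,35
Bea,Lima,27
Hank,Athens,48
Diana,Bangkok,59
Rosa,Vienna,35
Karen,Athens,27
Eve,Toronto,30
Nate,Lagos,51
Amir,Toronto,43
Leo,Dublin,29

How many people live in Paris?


Scanning city column for 'Paris':
  Row 1: Olivia -> MATCH
Total matches: 1

ANSWER: 1


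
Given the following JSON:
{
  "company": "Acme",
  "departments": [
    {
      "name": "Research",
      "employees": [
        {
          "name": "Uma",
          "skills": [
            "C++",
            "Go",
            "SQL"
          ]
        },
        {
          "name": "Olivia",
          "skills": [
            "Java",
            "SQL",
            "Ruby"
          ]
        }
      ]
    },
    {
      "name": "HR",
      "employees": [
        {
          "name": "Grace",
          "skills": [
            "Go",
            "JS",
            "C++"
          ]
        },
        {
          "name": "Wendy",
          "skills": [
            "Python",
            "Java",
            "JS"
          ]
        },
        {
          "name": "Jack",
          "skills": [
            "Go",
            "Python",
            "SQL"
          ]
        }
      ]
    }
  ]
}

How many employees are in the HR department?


Path: departments[1].employees
Count: 3

ANSWER: 3


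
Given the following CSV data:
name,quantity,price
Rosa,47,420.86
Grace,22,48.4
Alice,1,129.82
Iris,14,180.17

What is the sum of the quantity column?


Values in 'quantity' column:
  Row 1: 47
  Row 2: 22
  Row 3: 1
  Row 4: 14
Sum = 47 + 22 + 1 + 14 = 84

ANSWER: 84


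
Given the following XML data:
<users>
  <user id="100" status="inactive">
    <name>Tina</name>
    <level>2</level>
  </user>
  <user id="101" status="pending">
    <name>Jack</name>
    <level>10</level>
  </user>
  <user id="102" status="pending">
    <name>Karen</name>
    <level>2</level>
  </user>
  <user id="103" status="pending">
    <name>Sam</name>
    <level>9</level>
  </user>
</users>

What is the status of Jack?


Finding user with name = Jack
user id="101" status="pending"

ANSWER: pending


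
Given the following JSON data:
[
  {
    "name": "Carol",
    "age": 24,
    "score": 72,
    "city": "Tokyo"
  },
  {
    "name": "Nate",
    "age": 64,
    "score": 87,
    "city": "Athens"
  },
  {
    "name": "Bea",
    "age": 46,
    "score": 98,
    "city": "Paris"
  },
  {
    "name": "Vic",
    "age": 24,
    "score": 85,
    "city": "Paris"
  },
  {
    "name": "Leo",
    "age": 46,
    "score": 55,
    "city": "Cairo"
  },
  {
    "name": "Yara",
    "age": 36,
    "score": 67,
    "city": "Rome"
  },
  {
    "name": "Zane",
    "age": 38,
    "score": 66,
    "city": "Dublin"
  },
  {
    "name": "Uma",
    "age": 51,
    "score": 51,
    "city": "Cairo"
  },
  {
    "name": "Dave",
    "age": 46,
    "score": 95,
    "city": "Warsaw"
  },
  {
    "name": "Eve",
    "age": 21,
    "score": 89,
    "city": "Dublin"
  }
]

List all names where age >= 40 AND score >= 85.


Checking both conditions:
  Carol (age=24, score=72) -> no
  Nate (age=64, score=87) -> YES
  Bea (age=46, score=98) -> YES
  Vic (age=24, score=85) -> no
  Leo (age=46, score=55) -> no
  Yara (age=36, score=67) -> no
  Zane (age=38, score=66) -> no
  Uma (age=51, score=51) -> no
  Dave (age=46, score=95) -> YES
  Eve (age=21, score=89) -> no


ANSWER: Nate, Bea, Dave


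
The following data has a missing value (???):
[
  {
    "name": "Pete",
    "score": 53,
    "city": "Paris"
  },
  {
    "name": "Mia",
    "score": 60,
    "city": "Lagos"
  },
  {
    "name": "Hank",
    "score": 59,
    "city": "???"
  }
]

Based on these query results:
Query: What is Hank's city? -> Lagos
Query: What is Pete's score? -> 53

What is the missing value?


The missing value is Hank's city
From query: Hank's city = Lagos

ANSWER: Lagos


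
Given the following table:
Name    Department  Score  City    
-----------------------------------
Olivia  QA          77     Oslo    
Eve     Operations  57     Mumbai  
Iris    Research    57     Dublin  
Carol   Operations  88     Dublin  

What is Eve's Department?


Row 2: Eve
Department = Operations

ANSWER: Operations


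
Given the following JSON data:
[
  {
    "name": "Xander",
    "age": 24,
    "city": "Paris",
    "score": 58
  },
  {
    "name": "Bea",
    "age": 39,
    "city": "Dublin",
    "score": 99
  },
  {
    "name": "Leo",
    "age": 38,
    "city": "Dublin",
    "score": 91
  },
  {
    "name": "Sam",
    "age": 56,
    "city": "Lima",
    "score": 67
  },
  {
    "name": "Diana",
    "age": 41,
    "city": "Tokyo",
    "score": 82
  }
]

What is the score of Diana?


Looking up record where name = Diana
Record index: 4
Field 'score' = 82

ANSWER: 82


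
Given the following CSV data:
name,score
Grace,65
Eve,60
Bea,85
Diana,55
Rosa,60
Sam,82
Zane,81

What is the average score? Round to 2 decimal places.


Scores: 65, 60, 85, 55, 60, 82, 81
Sum = 488
Count = 7
Average = 488 / 7 = 69.71

ANSWER: 69.71


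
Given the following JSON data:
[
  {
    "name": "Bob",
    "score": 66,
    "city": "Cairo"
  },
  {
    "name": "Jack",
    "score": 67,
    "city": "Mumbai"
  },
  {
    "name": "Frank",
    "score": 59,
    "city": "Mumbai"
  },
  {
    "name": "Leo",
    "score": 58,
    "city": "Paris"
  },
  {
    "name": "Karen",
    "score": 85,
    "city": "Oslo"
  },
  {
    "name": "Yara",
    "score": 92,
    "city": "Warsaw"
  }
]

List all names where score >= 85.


Filtering records where score >= 85:
  Bob (score=66) -> no
  Jack (score=67) -> no
  Frank (score=59) -> no
  Leo (score=58) -> no
  Karen (score=85) -> YES
  Yara (score=92) -> YES


ANSWER: Karen, Yara


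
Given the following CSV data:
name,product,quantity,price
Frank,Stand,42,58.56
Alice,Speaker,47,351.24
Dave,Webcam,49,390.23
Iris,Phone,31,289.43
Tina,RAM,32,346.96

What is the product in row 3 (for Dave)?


Row 3: Dave
Column 'product' = Webcam

ANSWER: Webcam


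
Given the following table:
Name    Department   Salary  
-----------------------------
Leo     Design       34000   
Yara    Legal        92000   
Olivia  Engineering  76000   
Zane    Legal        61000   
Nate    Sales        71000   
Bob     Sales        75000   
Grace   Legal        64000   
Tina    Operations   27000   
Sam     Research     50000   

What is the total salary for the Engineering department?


Engineering department members:
  Olivia: 76000
Total = 76000 = 76000

ANSWER: 76000


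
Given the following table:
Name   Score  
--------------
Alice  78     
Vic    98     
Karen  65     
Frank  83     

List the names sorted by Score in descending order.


Sorting by Score (descending):
  Vic: 98
  Frank: 83
  Alice: 78
  Karen: 65


ANSWER: Vic, Frank, Alice, Karen


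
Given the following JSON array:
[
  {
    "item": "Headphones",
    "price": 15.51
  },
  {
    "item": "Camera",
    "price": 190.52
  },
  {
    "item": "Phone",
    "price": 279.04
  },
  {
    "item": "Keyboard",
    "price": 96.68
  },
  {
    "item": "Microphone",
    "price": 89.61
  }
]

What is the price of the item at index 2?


Array index 2 -> Phone
price = 279.04

ANSWER: 279.04


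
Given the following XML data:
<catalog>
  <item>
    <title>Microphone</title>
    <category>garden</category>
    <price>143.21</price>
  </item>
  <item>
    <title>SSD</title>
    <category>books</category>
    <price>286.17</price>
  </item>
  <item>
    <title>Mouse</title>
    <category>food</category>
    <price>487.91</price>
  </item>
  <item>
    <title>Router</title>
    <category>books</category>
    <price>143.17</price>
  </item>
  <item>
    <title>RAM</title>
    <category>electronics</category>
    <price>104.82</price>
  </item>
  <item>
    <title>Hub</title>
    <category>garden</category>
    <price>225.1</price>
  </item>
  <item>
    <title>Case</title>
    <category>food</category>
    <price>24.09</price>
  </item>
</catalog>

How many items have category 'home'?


Scanning <item> elements for <category>home</category>:
Count: 0

ANSWER: 0


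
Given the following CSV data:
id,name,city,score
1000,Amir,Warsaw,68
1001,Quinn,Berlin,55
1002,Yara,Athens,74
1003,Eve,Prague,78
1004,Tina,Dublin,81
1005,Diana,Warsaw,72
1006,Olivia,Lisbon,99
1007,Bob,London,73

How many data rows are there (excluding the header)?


Counting rows (excluding header):
Header: id,name,city,score
Data rows: 8

ANSWER: 8


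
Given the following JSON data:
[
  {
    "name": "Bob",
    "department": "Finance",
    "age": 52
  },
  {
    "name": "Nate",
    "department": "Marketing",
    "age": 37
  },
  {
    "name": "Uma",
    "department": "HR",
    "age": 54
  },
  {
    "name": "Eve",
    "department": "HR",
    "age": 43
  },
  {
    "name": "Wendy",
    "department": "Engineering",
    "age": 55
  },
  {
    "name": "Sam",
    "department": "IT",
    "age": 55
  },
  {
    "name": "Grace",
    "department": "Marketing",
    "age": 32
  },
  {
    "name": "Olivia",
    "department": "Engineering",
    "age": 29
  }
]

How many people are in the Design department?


Scanning records for department = Design
  No matches found
Count: 0

ANSWER: 0


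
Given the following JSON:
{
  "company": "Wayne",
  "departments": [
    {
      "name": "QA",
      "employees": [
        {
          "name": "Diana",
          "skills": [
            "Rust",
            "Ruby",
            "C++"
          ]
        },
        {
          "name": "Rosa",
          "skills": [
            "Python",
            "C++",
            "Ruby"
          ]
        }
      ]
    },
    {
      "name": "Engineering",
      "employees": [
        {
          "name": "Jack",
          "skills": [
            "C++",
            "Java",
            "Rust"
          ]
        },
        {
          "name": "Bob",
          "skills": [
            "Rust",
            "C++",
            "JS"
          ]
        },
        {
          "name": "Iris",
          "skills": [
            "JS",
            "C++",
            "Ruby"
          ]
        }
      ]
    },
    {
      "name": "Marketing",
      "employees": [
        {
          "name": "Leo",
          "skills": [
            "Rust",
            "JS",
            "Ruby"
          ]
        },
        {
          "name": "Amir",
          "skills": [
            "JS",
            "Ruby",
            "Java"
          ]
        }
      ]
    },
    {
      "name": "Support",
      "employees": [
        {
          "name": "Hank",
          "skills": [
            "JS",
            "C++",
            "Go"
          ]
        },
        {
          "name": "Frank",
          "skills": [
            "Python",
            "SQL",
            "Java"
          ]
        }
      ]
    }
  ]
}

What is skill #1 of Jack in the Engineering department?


Path: departments[1].employees[0].skills[0]
Value: C++

ANSWER: C++


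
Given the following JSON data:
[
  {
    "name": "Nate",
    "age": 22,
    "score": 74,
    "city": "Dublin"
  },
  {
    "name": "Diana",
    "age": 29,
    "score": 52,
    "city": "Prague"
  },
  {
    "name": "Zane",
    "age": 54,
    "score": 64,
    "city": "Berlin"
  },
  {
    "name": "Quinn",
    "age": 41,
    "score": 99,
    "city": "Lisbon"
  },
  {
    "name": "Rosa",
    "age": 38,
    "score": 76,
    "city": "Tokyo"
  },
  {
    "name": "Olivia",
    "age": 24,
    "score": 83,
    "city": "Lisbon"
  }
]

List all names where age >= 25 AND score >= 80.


Checking both conditions:
  Nate (age=22, score=74) -> no
  Diana (age=29, score=52) -> no
  Zane (age=54, score=64) -> no
  Quinn (age=41, score=99) -> YES
  Rosa (age=38, score=76) -> no
  Olivia (age=24, score=83) -> no


ANSWER: Quinn


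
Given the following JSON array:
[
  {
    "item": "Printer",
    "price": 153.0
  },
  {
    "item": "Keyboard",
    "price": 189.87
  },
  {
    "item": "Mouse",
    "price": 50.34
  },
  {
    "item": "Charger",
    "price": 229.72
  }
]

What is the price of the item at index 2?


Array index 2 -> Mouse
price = 50.34

ANSWER: 50.34


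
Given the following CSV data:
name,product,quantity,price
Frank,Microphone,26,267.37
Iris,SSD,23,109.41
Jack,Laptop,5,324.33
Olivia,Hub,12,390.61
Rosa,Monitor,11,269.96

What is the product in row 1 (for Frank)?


Row 1: Frank
Column 'product' = Microphone

ANSWER: Microphone


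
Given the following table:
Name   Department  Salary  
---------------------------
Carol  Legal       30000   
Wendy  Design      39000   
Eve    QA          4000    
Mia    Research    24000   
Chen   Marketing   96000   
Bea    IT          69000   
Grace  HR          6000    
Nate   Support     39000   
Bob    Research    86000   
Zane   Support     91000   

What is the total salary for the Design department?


Design department members:
  Wendy: 39000
Total = 39000 = 39000

ANSWER: 39000


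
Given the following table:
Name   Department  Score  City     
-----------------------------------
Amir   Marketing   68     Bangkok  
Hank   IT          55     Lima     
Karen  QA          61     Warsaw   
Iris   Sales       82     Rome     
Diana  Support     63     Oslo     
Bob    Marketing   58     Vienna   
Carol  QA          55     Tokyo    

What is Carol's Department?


Row 7: Carol
Department = QA

ANSWER: QA


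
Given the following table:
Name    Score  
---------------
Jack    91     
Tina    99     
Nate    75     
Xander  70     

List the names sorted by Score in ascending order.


Sorting by Score (ascending):
  Xander: 70
  Nate: 75
  Jack: 91
  Tina: 99


ANSWER: Xander, Nate, Jack, Tina


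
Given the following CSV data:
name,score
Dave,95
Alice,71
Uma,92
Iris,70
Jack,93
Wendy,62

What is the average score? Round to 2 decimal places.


Scores: 95, 71, 92, 70, 93, 62
Sum = 483
Count = 6
Average = 483 / 6 = 80.50

ANSWER: 80.50


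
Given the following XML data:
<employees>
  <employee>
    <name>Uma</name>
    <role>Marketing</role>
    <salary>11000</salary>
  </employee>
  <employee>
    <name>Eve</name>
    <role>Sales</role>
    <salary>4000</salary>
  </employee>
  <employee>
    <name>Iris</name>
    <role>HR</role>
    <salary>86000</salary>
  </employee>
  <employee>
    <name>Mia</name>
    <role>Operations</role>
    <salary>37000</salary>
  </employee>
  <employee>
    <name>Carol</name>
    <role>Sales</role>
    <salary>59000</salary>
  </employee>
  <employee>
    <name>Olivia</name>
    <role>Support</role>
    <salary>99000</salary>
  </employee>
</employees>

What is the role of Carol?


Searching for <employee> with <name>Carol</name>
Found at position 5
<role>Sales</role>

ANSWER: Sales


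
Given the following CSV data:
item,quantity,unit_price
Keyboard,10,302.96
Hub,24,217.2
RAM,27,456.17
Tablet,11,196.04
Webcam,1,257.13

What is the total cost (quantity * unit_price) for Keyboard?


Row: Keyboard
quantity = 10
unit_price = 302.96
total = 10 * 302.96 = 3029.6

ANSWER: 3029.6


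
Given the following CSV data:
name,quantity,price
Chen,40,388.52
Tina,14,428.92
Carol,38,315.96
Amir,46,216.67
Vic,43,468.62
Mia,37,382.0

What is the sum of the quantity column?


Values in 'quantity' column:
  Row 1: 40
  Row 2: 14
  Row 3: 38
  Row 4: 46
  Row 5: 43
  Row 6: 37
Sum = 40 + 14 + 38 + 46 + 43 + 37 = 218

ANSWER: 218


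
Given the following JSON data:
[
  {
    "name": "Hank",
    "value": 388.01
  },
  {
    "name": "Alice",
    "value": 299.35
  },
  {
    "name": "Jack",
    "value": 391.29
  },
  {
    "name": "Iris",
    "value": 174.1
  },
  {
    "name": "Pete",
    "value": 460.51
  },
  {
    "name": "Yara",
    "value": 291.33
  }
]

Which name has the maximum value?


Comparing values:
  Hank: 388.01
  Alice: 299.35
  Jack: 391.29
  Iris: 174.1
  Pete: 460.51
  Yara: 291.33
Maximum: Pete (460.51)

ANSWER: Pete


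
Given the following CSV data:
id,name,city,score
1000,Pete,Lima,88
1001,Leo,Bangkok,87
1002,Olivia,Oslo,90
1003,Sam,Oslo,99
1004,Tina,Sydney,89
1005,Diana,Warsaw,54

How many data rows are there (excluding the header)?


Counting rows (excluding header):
Header: id,name,city,score
Data rows: 6

ANSWER: 6


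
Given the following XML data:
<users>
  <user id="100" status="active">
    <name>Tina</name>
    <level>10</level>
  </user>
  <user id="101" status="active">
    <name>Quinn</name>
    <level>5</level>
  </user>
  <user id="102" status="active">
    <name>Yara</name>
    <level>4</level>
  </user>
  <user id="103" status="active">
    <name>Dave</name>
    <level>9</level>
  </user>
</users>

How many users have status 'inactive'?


Counting users with status='inactive':
Count: 0

ANSWER: 0


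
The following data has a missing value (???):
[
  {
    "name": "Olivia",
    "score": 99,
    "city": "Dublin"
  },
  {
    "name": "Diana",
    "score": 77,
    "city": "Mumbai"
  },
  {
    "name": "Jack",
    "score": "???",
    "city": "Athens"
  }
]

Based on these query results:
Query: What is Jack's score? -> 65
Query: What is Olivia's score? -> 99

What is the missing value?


The missing value is Jack's score
From query: Jack's score = 65

ANSWER: 65


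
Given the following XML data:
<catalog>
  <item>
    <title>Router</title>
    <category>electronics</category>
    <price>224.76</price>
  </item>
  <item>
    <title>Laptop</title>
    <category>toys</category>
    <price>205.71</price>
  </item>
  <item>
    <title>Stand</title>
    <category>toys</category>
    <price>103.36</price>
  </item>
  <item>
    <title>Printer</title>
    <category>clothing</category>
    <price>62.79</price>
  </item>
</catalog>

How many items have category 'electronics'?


Scanning <item> elements for <category>electronics</category>:
  Item 1: Router -> MATCH
Count: 1

ANSWER: 1


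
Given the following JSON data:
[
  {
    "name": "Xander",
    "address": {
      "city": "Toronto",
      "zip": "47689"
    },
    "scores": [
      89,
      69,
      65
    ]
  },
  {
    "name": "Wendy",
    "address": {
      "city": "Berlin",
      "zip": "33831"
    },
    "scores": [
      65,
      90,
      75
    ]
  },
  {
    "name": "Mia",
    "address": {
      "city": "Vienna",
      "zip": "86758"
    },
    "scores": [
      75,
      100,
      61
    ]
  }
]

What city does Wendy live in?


Path: records[1].address.city
Value: Berlin

ANSWER: Berlin


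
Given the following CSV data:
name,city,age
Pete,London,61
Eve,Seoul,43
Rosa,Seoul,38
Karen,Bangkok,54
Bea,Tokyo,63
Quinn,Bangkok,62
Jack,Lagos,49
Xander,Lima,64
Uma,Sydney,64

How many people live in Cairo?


Scanning city column for 'Cairo':
Total matches: 0

ANSWER: 0


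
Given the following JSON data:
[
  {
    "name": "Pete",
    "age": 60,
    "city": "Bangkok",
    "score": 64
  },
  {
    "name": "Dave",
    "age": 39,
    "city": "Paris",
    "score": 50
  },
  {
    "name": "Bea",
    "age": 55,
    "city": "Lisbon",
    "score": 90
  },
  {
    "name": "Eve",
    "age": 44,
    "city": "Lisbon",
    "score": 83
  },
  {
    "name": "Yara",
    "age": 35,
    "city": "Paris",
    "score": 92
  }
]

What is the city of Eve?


Looking up record where name = Eve
Record index: 3
Field 'city' = Lisbon

ANSWER: Lisbon


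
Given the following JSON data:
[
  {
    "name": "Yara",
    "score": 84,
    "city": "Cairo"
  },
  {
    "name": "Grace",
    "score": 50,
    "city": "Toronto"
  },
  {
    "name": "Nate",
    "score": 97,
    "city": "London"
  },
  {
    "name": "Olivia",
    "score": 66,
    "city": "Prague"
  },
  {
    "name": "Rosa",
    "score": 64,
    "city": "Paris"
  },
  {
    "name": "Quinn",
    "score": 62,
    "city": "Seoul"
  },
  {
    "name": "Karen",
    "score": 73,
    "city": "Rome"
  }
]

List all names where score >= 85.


Filtering records where score >= 85:
  Yara (score=84) -> no
  Grace (score=50) -> no
  Nate (score=97) -> YES
  Olivia (score=66) -> no
  Rosa (score=64) -> no
  Quinn (score=62) -> no
  Karen (score=73) -> no


ANSWER: Nate


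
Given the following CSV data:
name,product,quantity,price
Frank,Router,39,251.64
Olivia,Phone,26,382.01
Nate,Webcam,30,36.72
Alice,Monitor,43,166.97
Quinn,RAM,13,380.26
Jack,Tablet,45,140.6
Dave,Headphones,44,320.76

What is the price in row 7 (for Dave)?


Row 7: Dave
Column 'price' = 320.76

ANSWER: 320.76


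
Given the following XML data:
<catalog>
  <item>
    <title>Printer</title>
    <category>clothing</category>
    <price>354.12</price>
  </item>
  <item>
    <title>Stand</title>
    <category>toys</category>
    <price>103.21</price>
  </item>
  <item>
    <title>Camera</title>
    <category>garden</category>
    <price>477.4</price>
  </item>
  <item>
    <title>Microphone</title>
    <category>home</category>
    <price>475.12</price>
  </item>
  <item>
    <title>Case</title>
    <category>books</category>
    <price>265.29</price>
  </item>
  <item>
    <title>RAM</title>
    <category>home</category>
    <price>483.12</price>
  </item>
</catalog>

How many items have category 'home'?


Scanning <item> elements for <category>home</category>:
  Item 4: Microphone -> MATCH
  Item 6: RAM -> MATCH
Count: 2

ANSWER: 2


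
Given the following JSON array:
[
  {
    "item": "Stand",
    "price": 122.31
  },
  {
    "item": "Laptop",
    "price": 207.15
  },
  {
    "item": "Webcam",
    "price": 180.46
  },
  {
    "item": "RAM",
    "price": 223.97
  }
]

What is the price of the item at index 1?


Array index 1 -> Laptop
price = 207.15

ANSWER: 207.15


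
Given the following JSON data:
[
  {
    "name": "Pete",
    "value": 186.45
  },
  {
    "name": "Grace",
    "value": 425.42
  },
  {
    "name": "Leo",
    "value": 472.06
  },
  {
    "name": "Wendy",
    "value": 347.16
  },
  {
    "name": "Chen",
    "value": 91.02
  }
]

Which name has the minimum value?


Comparing values:
  Pete: 186.45
  Grace: 425.42
  Leo: 472.06
  Wendy: 347.16
  Chen: 91.02
Minimum: Chen (91.02)

ANSWER: Chen


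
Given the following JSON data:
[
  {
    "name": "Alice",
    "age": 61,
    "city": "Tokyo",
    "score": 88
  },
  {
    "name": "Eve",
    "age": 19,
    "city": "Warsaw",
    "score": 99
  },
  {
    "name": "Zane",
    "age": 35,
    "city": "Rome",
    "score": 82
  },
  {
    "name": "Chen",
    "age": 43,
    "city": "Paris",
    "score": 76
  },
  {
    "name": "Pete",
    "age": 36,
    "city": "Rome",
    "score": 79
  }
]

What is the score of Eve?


Looking up record where name = Eve
Record index: 1
Field 'score' = 99

ANSWER: 99


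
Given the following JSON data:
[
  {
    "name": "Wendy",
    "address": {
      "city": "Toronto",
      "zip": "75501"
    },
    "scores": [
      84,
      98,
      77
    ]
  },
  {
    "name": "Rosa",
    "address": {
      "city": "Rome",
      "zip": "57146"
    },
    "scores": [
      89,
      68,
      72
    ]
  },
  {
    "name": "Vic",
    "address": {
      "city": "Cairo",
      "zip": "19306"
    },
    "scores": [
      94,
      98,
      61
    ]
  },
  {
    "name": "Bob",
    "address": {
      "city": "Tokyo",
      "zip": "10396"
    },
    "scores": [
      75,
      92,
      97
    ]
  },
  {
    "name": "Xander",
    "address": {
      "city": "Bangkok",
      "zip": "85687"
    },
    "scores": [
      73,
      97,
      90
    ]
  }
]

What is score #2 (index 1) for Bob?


Path: records[3].scores[1]
Value: 92

ANSWER: 92


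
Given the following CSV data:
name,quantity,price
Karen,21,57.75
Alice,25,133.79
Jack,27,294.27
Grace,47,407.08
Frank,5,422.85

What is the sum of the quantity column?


Values in 'quantity' column:
  Row 1: 21
  Row 2: 25
  Row 3: 27
  Row 4: 47
  Row 5: 5
Sum = 21 + 25 + 27 + 47 + 5 = 125

ANSWER: 125


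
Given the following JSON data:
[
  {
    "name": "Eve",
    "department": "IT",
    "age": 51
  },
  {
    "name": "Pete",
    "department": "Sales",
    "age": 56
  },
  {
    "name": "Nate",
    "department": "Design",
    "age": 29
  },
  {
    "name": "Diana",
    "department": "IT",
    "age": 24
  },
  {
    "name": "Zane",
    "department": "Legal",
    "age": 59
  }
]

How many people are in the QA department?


Scanning records for department = QA
  No matches found
Count: 0

ANSWER: 0


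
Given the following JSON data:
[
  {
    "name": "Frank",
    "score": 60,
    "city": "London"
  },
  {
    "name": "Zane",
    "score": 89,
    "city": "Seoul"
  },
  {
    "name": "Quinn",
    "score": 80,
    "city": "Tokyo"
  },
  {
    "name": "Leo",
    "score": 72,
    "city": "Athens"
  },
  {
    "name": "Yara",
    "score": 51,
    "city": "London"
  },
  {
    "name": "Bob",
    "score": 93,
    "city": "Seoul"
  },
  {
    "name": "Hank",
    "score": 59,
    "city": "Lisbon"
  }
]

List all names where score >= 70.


Filtering records where score >= 70:
  Frank (score=60) -> no
  Zane (score=89) -> YES
  Quinn (score=80) -> YES
  Leo (score=72) -> YES
  Yara (score=51) -> no
  Bob (score=93) -> YES
  Hank (score=59) -> no


ANSWER: Zane, Quinn, Leo, Bob


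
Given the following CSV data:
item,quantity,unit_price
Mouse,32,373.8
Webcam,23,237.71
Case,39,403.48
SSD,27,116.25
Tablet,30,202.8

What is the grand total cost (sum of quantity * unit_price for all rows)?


Computing row totals:
  Mouse: 32 * 373.8 = 11961.6
  Webcam: 23 * 237.71 = 5467.33
  Case: 39 * 403.48 = 15735.72
  SSD: 27 * 116.25 = 3138.75
  Tablet: 30 * 202.8 = 6084.0
Grand total = 11961.6 + 5467.33 + 15735.72 + 3138.75 + 6084.0 = 42387.4

ANSWER: 42387.4


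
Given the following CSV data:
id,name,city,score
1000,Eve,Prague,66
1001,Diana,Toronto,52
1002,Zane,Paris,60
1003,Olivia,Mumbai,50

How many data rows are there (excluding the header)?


Counting rows (excluding header):
Header: id,name,city,score
Data rows: 4

ANSWER: 4


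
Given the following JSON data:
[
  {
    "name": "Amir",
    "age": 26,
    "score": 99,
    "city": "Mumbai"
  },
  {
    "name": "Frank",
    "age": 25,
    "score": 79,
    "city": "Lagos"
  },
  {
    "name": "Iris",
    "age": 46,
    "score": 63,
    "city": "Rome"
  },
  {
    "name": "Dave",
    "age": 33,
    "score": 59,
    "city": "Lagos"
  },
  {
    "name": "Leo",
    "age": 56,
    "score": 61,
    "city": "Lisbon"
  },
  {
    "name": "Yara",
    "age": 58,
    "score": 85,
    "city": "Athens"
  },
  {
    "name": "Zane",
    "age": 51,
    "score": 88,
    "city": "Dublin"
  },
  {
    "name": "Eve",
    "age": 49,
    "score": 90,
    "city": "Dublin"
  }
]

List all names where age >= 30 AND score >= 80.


Checking both conditions:
  Amir (age=26, score=99) -> no
  Frank (age=25, score=79) -> no
  Iris (age=46, score=63) -> no
  Dave (age=33, score=59) -> no
  Leo (age=56, score=61) -> no
  Yara (age=58, score=85) -> YES
  Zane (age=51, score=88) -> YES
  Eve (age=49, score=90) -> YES


ANSWER: Yara, Zane, Eve


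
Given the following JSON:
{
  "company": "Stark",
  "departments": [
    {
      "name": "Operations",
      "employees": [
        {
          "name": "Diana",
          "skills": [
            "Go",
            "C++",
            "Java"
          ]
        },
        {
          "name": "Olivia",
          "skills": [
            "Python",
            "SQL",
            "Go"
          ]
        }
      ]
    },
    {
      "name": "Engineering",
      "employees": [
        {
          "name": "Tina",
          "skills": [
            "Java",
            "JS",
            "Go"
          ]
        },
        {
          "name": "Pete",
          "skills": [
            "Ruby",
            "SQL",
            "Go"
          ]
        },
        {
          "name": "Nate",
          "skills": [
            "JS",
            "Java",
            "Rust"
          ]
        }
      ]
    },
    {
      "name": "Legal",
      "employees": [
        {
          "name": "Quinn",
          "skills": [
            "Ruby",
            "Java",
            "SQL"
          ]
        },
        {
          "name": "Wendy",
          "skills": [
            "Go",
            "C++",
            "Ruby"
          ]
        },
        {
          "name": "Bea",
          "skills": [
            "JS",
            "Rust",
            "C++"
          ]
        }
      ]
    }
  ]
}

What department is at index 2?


Path: departments[2].name
Value: Legal

ANSWER: Legal


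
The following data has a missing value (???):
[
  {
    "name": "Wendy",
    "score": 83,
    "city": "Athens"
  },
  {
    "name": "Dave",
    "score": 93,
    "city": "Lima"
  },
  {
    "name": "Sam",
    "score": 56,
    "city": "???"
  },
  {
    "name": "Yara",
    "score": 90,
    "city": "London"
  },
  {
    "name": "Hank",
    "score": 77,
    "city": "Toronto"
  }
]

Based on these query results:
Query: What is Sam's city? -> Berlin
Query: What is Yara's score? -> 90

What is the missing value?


The missing value is Sam's city
From query: Sam's city = Berlin

ANSWER: Berlin


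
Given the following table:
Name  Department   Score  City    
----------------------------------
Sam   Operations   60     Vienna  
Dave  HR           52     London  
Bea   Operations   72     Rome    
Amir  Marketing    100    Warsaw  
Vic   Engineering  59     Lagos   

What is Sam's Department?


Row 1: Sam
Department = Operations

ANSWER: Operations


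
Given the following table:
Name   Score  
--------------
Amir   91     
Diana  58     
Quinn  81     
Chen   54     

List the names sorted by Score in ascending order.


Sorting by Score (ascending):
  Chen: 54
  Diana: 58
  Quinn: 81
  Amir: 91


ANSWER: Chen, Diana, Quinn, Amir


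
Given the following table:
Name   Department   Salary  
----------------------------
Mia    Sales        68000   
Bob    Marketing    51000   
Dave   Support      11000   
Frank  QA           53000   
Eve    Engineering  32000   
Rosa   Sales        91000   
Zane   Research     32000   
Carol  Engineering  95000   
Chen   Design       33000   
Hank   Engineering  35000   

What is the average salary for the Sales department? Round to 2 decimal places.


Sales department members:
  Mia: 68000
  Rosa: 91000
Sum = 159000
Count = 2
Average = 159000 / 2 = 79500.00

ANSWER: 79500.00


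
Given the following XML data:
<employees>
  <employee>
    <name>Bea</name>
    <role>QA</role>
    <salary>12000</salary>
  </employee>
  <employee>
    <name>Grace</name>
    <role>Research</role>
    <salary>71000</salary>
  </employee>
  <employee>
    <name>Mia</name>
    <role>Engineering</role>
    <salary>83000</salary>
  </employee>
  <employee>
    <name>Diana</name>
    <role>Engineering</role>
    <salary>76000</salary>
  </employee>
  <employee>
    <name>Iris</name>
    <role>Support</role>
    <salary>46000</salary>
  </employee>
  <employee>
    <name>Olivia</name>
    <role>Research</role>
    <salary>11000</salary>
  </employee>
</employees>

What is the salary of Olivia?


Searching for <employee> with <name>Olivia</name>
Found at position 6
<salary>11000</salary>

ANSWER: 11000


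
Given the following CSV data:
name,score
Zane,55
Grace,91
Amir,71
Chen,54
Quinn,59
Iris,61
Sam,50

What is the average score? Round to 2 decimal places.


Scores: 55, 91, 71, 54, 59, 61, 50
Sum = 441
Count = 7
Average = 441 / 7 = 63.00

ANSWER: 63.00


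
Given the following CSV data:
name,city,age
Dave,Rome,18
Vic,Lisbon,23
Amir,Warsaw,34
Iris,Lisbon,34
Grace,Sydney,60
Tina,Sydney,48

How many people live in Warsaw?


Scanning city column for 'Warsaw':
  Row 3: Amir -> MATCH
Total matches: 1

ANSWER: 1


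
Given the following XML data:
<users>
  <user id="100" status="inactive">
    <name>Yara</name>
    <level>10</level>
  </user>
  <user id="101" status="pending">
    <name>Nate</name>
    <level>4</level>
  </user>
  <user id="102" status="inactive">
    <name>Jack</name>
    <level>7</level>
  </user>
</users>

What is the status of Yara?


Finding user with name = Yara
user id="100" status="inactive"

ANSWER: inactive


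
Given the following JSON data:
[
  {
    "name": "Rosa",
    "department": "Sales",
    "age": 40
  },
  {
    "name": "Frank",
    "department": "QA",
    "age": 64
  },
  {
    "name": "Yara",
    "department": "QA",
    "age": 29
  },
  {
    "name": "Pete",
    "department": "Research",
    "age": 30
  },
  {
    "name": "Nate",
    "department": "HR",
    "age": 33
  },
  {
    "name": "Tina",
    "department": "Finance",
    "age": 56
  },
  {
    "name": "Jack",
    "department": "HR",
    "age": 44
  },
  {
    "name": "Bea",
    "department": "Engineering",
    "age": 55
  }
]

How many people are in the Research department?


Scanning records for department = Research
  Record 3: Pete
Count: 1

ANSWER: 1


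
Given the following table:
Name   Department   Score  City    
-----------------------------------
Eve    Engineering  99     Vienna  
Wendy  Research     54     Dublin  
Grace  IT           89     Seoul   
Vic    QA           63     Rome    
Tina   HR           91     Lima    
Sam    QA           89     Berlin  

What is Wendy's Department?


Row 2: Wendy
Department = Research

ANSWER: Research


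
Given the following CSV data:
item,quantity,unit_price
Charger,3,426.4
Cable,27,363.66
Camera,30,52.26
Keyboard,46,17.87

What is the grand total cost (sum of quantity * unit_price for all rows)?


Computing row totals:
  Charger: 3 * 426.4 = 1279.2
  Cable: 27 * 363.66 = 9818.82
  Camera: 30 * 52.26 = 1567.8
  Keyboard: 46 * 17.87 = 822.02
Grand total = 1279.2 + 9818.82 + 1567.8 + 822.02 = 13487.84

ANSWER: 13487.84


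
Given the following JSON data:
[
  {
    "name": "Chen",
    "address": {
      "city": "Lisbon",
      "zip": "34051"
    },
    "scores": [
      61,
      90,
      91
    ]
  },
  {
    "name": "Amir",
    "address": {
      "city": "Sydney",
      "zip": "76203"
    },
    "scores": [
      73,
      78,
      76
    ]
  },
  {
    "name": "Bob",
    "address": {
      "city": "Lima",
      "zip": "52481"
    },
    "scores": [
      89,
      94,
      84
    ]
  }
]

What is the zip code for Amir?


Path: records[1].address.zip
Value: 76203

ANSWER: 76203


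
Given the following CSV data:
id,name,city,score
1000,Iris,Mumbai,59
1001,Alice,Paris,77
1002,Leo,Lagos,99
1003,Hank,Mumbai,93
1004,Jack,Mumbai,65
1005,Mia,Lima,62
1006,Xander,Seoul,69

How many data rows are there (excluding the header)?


Counting rows (excluding header):
Header: id,name,city,score
Data rows: 7

ANSWER: 7


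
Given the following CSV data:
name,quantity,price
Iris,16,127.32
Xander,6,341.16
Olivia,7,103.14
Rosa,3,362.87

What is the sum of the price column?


Values in 'price' column:
  Row 1: 127.32
  Row 2: 341.16
  Row 3: 103.14
  Row 4: 362.87
Sum = 127.32 + 341.16 + 103.14 + 362.87 = 934.49

ANSWER: 934.49


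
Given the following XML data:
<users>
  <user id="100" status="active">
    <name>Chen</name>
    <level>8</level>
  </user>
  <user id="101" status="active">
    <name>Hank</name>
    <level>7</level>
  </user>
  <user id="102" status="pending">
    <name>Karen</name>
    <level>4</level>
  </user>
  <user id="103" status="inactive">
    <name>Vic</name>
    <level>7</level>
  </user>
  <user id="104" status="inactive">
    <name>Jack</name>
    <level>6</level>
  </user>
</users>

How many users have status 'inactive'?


Counting users with status='inactive':
  Vic (id=103) -> MATCH
  Jack (id=104) -> MATCH
Count: 2

ANSWER: 2


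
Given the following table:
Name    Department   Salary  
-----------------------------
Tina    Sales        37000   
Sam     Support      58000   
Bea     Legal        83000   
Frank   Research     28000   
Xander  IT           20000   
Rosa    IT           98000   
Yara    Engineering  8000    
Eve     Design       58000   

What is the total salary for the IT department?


IT department members:
  Xander: 20000
  Rosa: 98000
Total = 20000 + 98000 = 118000

ANSWER: 118000


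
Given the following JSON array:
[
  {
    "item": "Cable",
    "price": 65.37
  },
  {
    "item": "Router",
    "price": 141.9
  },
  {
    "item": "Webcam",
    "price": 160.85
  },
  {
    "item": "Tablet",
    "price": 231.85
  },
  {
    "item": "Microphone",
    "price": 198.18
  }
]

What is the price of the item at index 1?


Array index 1 -> Router
price = 141.9

ANSWER: 141.9


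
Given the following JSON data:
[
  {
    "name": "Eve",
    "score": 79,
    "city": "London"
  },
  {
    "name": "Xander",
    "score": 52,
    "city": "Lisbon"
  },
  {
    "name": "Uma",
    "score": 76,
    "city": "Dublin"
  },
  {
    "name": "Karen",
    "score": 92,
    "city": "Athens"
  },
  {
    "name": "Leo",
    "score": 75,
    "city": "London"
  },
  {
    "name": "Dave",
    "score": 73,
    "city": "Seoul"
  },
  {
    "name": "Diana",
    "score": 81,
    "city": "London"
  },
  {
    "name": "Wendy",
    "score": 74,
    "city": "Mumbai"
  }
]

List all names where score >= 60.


Filtering records where score >= 60:
  Eve (score=79) -> YES
  Xander (score=52) -> no
  Uma (score=76) -> YES
  Karen (score=92) -> YES
  Leo (score=75) -> YES
  Dave (score=73) -> YES
  Diana (score=81) -> YES
  Wendy (score=74) -> YES


ANSWER: Eve, Uma, Karen, Leo, Dave, Diana, Wendy


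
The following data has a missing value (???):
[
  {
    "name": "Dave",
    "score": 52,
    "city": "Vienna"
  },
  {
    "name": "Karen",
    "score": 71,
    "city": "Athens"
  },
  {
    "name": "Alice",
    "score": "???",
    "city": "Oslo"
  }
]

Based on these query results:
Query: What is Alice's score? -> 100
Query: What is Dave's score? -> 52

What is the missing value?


The missing value is Alice's score
From query: Alice's score = 100

ANSWER: 100


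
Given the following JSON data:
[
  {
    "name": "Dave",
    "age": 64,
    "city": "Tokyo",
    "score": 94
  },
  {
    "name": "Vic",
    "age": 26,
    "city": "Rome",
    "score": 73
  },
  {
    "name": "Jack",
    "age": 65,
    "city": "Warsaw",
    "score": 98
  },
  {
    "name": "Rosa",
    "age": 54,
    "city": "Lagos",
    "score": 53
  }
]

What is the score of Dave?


Looking up record where name = Dave
Record index: 0
Field 'score' = 94

ANSWER: 94


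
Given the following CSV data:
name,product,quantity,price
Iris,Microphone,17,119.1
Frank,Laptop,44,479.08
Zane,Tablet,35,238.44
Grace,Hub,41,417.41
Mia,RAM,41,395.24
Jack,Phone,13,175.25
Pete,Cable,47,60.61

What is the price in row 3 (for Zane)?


Row 3: Zane
Column 'price' = 238.44

ANSWER: 238.44
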